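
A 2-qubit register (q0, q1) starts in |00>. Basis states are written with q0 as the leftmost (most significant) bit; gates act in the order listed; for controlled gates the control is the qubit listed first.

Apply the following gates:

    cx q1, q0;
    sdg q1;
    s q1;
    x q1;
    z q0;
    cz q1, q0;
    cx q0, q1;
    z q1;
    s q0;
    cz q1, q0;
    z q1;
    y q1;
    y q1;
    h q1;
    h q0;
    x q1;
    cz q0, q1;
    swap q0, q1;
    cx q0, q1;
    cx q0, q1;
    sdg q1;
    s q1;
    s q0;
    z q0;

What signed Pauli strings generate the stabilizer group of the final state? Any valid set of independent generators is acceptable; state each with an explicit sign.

The final state is stabilized by the group generated by +YZ, +ZX; other independent generating sets are equally valid.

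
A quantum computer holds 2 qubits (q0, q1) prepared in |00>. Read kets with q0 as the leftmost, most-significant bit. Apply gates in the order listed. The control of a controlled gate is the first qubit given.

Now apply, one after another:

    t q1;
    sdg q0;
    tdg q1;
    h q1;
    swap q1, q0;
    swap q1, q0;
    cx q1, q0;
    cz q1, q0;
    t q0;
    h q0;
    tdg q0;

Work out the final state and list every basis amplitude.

After the circuit, the state carries amplitude 1/2 on |00>, -exp(I*pi/4)/2 on |01>, -exp(3*I*pi/4)/2 on |10>, 1/2 on |11>.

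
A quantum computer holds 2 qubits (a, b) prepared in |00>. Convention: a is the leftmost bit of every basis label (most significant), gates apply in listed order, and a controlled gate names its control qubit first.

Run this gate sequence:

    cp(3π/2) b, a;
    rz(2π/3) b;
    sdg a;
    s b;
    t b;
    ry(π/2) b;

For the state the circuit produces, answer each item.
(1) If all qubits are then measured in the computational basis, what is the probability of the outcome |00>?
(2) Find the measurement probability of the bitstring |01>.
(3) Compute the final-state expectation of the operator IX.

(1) Outcome |00> occurs with probability 1/2.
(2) The probability of measuring |01> is 1/2.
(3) In the final state, IX has expectation 1.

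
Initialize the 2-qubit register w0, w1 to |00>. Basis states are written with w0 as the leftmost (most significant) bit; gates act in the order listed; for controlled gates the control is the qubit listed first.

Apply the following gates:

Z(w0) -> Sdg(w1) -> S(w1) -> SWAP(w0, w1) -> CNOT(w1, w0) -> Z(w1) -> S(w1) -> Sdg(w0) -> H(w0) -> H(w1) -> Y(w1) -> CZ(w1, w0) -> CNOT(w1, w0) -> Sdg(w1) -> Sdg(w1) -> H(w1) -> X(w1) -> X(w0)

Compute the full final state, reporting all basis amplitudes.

After the circuit, the state carries amplitude 0 on |00>, -sqrt(2)*I/2 on |01>, -sqrt(2)*I/2 on |10>, 0 on |11>.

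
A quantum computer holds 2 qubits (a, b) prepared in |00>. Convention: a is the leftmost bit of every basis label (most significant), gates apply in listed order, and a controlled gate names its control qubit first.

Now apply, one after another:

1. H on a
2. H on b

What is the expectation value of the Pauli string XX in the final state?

The expectation value of XX is 1.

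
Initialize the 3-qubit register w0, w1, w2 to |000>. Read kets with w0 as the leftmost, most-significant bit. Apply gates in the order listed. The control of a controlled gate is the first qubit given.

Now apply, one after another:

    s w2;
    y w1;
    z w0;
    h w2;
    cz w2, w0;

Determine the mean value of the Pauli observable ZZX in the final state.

The observable ZZX averages to -1.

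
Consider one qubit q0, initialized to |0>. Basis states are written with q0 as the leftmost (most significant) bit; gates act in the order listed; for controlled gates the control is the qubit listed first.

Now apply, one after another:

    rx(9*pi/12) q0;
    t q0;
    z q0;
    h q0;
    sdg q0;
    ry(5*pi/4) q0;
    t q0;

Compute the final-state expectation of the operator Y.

The expectation value of Y is 1.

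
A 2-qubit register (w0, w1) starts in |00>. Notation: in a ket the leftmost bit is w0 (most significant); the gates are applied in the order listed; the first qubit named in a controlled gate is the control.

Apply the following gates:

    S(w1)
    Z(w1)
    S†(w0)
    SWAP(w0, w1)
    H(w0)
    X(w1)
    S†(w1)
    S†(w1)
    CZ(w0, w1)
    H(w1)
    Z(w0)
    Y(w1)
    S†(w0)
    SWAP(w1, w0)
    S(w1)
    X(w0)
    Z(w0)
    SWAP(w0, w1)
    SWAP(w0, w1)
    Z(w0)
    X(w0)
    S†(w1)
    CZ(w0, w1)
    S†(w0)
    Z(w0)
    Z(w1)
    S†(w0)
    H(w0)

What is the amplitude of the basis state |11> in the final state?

The final state's coefficient on |11> equals sqrt(2)/2.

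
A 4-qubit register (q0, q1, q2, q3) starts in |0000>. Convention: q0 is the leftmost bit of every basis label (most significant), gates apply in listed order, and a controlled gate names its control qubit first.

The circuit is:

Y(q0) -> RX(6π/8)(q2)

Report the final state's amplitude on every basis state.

After the circuit, the state carries amplitude I*sqrt(2 - sqrt(2))/2 on |1000>, sqrt(sqrt(2) + 2)/2 on |1010>, and 0 on every other basis state.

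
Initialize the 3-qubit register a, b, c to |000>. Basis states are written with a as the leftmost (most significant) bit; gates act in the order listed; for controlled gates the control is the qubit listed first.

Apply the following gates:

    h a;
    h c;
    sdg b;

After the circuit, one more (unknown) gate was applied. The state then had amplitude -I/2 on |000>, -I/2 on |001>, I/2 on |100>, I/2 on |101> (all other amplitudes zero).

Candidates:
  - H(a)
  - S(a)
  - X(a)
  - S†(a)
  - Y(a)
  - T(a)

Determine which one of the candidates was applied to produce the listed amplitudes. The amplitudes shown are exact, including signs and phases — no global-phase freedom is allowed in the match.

It was Y(a) that produced the state shown.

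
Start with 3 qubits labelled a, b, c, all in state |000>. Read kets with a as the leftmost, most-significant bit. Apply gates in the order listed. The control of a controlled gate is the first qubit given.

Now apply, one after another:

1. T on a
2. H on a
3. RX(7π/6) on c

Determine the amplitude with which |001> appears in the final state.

The final state's coefficient on |001> equals I*(-sqrt(3) - 1)/4.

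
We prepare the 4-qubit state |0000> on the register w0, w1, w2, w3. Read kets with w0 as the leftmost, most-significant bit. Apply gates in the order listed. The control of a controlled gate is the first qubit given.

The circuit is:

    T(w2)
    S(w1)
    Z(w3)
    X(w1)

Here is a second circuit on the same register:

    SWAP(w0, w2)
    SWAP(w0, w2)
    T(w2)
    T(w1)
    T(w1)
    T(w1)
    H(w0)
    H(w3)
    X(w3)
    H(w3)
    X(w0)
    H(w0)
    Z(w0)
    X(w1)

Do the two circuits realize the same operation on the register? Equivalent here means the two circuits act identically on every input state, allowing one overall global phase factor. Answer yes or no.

No — the two circuits implement different unitaries, even allowing a global phase.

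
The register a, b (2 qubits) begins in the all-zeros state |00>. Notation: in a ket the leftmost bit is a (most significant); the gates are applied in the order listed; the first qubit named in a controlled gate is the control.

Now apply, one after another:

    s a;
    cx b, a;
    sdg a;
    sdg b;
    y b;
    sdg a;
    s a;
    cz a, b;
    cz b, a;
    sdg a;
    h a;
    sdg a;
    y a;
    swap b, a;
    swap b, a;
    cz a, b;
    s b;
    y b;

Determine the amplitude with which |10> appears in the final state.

|10> carries amplitude sqrt(2)/2 in the final state.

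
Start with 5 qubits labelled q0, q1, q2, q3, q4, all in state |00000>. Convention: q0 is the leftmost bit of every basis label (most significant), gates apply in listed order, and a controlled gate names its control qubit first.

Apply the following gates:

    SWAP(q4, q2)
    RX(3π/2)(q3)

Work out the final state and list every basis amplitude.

After the circuit, the state carries amplitude -sqrt(2)/2 on |00000>, -sqrt(2)*I/2 on |00010>, and 0 on every other basis state.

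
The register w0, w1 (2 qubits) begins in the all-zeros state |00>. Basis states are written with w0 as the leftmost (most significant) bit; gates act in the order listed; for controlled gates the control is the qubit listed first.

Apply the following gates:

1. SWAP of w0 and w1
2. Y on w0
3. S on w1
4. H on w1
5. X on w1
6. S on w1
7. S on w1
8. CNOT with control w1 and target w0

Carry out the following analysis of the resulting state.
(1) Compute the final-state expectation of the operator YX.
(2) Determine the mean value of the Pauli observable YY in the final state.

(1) In the final state, YX has expectation 0.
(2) In the final state, YY has expectation -1.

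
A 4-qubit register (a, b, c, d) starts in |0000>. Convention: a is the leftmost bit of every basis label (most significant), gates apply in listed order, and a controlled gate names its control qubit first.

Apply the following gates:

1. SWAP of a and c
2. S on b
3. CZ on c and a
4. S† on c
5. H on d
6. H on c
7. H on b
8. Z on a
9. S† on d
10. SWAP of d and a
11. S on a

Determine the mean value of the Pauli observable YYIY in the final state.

In the final state, YYIY has expectation 0.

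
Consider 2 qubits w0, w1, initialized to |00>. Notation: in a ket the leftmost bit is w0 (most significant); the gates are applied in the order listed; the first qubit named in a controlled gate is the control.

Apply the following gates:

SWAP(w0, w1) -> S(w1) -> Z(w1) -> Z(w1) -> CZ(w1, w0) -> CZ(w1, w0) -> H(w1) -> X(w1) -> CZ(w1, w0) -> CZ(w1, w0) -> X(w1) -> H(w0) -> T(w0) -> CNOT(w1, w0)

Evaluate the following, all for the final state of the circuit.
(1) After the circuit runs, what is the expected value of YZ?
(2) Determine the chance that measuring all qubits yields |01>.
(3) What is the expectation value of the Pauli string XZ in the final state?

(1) The expectation value of YZ is sqrt(2)/2.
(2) The probability of measuring |01> is 1/4.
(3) The expectation value of XZ is 0.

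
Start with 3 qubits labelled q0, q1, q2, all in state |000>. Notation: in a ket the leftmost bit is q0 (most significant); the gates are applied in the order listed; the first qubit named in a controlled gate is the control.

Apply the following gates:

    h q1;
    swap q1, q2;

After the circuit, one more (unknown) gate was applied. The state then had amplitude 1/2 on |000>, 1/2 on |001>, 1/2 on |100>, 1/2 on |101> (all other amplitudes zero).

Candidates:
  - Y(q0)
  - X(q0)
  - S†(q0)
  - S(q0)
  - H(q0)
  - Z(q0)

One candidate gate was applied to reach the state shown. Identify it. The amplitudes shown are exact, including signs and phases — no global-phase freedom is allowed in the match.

The unique candidate consistent with the amplitudes is H(q0).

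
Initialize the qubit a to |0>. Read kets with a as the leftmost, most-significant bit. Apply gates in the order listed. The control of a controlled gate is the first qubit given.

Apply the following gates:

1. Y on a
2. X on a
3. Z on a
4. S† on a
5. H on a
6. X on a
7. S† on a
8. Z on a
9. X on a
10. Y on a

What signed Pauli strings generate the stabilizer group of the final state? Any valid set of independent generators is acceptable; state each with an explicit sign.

The final state is stabilized by the group generated by -Y; other independent generating sets are equally valid.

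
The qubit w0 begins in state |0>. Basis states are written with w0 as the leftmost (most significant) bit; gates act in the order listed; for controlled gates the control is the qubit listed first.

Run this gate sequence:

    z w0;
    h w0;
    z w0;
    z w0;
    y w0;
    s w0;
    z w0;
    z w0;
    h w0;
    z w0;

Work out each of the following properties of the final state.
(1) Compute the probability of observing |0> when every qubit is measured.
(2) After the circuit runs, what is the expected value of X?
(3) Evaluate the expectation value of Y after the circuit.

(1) The probability of measuring |0> is 1/2.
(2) In the final state, X has expectation 0.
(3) The expectation value of Y is -1.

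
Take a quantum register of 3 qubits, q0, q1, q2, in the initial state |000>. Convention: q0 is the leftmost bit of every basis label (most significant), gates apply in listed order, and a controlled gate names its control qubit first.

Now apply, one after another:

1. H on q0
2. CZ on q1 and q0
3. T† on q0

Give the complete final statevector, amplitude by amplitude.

The resulting statevector has amplitude sqrt(2)/2 on |000>, -sqrt(2)*exp(3*I*pi/4)/2 on |100>, and 0 on every other basis state.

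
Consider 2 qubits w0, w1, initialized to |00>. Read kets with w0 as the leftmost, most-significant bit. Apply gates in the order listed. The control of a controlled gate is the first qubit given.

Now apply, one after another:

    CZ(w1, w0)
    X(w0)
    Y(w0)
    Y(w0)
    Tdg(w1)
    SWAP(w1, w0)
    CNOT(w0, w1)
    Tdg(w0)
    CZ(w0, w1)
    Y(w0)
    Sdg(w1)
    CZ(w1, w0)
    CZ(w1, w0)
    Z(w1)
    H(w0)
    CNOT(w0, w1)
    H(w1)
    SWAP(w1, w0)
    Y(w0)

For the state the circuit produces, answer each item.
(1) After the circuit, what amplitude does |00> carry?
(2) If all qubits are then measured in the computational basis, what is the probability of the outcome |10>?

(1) The final state's coefficient on |00> equals -I/2.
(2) Outcome |10> occurs with probability 1/4.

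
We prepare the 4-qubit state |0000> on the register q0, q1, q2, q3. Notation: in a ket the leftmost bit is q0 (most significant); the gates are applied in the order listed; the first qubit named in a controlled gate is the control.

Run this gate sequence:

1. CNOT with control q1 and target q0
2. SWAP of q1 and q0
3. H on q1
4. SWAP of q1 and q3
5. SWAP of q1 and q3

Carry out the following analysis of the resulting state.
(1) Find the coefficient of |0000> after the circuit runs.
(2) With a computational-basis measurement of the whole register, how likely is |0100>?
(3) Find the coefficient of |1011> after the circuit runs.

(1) The final state's coefficient on |0000> equals sqrt(2)/2. Key observation: gates 4-5 undo each other exactly, leaving only the rest of the circuit to track.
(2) A full measurement returns |0100> with probability 1/2.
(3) The amplitude on |1011> is 0.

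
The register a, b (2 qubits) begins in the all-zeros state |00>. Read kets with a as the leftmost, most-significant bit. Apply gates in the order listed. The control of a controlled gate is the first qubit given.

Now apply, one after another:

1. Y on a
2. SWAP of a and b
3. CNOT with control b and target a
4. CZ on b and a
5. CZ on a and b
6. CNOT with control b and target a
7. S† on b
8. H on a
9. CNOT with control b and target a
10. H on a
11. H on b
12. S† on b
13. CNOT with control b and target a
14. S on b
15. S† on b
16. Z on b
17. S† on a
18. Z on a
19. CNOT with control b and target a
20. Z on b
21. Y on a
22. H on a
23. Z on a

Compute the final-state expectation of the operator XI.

In the final state, XI has expectation 1.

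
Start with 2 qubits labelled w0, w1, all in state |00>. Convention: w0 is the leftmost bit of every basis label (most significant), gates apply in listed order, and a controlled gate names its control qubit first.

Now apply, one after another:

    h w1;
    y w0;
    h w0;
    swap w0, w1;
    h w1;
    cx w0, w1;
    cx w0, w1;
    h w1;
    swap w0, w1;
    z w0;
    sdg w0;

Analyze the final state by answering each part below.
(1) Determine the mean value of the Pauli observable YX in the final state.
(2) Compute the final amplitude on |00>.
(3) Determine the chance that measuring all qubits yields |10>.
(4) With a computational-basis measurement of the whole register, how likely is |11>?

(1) The observable YX averages to -1.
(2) |00> carries amplitude I/2 in the final state.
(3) The probability of measuring |10> is 1/4.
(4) The probability of measuring |11> is 1/4.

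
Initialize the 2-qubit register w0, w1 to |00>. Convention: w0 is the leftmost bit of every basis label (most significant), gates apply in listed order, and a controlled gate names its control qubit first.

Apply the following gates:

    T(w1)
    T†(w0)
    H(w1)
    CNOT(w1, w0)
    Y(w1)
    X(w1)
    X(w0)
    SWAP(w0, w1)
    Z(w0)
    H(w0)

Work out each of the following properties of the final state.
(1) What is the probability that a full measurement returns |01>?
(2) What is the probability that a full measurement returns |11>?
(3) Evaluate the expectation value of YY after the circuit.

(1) Outcome |01> occurs with probability 1/4.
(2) A full measurement returns |11> with probability 1/4.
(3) The expectation value of YY is -1.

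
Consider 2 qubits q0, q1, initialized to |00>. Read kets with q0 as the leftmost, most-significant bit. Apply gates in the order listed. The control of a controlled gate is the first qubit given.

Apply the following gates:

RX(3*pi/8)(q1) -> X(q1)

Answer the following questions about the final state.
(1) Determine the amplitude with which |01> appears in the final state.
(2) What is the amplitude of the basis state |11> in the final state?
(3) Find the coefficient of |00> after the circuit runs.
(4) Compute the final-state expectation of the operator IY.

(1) The amplitude on |01> is cos(3*pi/16).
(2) The final state's coefficient on |11> equals 0.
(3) The final state's coefficient on |00> equals -I*sin(3*pi/16).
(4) In the final state, IY has expectation sqrt(sqrt(2) + 2)/2.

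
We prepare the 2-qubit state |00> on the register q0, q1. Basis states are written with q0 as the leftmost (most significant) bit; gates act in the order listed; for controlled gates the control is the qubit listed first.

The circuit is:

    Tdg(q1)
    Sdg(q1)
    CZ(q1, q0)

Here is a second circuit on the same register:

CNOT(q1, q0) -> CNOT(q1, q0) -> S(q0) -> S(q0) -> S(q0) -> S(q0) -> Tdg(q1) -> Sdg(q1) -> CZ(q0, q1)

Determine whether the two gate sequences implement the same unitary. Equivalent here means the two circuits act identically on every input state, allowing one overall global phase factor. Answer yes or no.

Yes, they are equivalent — the unitaries differ by at most a global phase.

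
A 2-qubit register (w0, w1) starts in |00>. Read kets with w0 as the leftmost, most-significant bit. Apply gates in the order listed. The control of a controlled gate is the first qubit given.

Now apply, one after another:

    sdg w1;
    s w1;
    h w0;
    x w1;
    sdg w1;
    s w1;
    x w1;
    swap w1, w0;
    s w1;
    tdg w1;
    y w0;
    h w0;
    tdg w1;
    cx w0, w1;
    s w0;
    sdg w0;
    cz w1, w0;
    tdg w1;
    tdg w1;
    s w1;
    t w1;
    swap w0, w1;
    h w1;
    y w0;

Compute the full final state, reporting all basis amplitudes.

The resulting statevector has amplitude sqrt(2)*exp(I*pi/4)/2 on |00>, 0 on |01>, 0 on |10>, -sqrt(2)/2 on |11>. Key observation: gates 4-7 undo each other exactly, leaving only the rest of the circuit to track.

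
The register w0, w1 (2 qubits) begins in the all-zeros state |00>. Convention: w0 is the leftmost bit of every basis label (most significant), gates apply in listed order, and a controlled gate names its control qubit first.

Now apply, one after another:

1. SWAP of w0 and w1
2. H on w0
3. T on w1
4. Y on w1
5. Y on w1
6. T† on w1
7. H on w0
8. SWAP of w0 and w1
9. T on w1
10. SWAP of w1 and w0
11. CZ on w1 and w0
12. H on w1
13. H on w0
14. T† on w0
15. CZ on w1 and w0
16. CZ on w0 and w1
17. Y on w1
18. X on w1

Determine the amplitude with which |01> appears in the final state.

|01> carries amplitude -I/2 in the final state. Key observation: gates 1-8 undo each other exactly, leaving only the rest of the circuit to track.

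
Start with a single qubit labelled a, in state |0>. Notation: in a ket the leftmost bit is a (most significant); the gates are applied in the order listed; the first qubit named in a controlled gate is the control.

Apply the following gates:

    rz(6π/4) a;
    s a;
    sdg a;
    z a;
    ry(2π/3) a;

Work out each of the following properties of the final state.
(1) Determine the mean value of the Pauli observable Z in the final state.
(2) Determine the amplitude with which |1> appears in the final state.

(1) The observable Z averages to -1/2. Key observation: steps 2-3 multiply out to the identity, so the circuit reduces to the remaining gates.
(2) The final state's coefficient on |1> equals -sqrt(3)*exp(I*pi/4)/2.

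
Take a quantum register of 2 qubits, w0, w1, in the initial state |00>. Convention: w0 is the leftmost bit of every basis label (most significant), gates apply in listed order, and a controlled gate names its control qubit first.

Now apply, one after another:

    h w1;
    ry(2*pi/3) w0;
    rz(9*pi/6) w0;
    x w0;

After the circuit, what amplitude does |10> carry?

|10> carries amplitude -sqrt(2)*exp(I*pi/4)/4 in the final state.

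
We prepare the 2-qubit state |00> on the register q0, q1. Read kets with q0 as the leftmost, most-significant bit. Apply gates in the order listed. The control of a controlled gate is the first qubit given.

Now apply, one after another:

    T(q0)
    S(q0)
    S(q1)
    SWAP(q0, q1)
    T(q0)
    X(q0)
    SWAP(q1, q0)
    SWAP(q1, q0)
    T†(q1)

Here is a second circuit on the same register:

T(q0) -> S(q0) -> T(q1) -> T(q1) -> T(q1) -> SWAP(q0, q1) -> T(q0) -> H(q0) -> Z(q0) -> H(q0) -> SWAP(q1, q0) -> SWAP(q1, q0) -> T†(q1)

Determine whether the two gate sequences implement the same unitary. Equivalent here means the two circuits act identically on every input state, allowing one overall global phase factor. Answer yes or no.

No, they are not equivalent — no single phase factor reconciles the two unitaries.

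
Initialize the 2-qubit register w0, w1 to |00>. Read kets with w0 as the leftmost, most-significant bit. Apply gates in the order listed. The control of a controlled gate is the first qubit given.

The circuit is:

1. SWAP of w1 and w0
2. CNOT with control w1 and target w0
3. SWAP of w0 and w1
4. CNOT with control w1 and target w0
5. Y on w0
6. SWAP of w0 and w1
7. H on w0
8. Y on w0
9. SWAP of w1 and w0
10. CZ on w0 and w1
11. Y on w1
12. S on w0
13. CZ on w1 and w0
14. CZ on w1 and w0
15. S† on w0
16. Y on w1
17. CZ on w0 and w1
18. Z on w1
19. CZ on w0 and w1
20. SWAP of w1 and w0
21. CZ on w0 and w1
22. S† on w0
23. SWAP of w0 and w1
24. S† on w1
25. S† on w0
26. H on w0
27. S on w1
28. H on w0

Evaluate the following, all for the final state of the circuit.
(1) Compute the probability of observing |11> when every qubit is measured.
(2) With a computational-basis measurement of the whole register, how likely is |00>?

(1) Outcome |11> occurs with probability 1/2.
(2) Outcome |00> occurs with probability 0.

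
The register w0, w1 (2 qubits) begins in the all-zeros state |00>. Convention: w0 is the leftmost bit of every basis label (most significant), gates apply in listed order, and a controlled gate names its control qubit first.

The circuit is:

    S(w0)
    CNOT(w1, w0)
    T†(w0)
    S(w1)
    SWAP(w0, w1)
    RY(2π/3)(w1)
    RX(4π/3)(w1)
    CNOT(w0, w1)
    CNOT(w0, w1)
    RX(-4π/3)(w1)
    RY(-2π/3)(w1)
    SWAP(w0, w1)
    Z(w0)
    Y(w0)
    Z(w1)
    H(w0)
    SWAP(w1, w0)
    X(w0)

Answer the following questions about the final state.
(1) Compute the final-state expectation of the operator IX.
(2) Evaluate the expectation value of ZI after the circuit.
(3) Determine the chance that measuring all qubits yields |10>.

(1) In the final state, IX has expectation -1.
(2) In the final state, ZI has expectation -1.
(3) A full measurement returns |10> with probability 1/2.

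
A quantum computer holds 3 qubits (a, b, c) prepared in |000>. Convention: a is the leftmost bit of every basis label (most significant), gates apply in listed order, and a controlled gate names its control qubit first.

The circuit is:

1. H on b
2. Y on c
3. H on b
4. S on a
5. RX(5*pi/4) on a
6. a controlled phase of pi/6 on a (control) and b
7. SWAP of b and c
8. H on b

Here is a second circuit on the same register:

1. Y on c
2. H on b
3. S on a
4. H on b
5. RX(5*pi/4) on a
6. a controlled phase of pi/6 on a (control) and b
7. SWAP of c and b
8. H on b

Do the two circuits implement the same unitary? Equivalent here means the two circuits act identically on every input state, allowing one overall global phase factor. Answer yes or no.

Yes, they are equivalent — the unitaries differ by at most a global phase.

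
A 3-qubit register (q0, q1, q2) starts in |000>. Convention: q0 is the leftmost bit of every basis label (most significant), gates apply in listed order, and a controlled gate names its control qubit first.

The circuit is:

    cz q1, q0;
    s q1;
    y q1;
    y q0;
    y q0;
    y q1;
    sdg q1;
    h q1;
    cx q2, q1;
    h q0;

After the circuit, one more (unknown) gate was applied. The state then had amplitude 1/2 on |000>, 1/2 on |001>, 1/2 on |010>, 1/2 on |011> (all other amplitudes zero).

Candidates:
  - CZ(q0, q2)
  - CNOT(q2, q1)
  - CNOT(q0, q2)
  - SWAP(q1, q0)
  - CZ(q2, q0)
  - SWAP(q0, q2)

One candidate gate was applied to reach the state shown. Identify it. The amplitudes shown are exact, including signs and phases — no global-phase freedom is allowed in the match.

The applied gate was SWAP(q0, q2).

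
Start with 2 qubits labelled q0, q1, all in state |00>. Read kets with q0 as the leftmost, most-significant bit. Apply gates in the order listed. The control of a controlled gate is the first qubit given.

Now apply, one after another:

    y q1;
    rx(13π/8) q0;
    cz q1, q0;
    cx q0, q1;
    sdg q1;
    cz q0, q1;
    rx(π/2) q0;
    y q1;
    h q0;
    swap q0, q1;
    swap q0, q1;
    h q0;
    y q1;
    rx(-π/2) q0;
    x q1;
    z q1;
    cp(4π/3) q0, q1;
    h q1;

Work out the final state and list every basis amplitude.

The resulting statevector has amplitude -sqrt(2)*cos(3*pi/16)/2 on |00>, -sqrt(2)*cos(3*pi/16)/2 on |01>, -sqrt(2)*exp(I*pi/3)*sin(3*pi/16)/2 on |10>, sqrt(2)*exp(I*pi/3)*sin(3*pi/16)/2 on |11>. Key observation: gates 7-14 undo each other exactly, leaving only the rest of the circuit to track.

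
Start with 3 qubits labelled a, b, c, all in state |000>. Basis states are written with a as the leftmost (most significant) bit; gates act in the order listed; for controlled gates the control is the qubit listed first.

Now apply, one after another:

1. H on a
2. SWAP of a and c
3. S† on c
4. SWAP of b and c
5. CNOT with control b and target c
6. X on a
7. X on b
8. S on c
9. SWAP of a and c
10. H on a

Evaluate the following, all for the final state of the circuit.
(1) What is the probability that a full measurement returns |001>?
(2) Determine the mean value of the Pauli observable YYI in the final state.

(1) Outcome |001> occurs with probability 1/4.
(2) The expectation value of YYI is -1.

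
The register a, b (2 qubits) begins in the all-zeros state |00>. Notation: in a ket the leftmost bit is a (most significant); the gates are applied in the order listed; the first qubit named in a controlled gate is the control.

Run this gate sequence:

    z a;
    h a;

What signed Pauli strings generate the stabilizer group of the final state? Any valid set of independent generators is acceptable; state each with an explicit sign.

The final state is stabilized by the group generated by +XI, +IZ; other independent generating sets are equally valid.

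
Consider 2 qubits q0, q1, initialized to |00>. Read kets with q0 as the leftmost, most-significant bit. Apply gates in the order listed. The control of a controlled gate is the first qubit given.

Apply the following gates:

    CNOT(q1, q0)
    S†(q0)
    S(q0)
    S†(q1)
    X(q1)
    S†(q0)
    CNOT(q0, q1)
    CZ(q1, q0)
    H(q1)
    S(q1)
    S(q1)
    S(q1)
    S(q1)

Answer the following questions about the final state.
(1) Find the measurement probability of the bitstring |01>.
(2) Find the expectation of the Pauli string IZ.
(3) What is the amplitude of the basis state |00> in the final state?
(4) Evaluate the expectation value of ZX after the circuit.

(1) The probability of measuring |01> is 1/2. Key observation: steps 10-13 multiply out to the identity, so the circuit reduces to the remaining gates.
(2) In the final state, IZ has expectation 0.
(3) The final state's coefficient on |00> equals sqrt(2)/2.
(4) In the final state, ZX has expectation -1.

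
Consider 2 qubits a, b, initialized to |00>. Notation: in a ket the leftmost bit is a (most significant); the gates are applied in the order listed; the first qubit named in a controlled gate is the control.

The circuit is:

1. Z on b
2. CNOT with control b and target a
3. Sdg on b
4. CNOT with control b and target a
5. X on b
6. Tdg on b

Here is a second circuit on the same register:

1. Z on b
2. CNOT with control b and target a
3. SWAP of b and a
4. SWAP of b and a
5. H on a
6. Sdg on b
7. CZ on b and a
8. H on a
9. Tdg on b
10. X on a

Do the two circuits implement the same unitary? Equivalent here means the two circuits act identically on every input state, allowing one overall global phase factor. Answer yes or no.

No, they are not equivalent — no single phase factor reconciles the two unitaries.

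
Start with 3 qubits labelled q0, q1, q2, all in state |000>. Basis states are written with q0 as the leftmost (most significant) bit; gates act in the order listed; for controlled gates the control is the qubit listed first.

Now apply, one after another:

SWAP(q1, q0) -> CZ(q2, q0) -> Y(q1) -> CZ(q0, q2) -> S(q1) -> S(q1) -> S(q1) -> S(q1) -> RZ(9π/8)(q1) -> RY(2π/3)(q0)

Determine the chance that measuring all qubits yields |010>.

Outcome |010> occurs with probability 1/4. Key observation: the block from step 5 through step 8 cancels to the identity and can be dropped.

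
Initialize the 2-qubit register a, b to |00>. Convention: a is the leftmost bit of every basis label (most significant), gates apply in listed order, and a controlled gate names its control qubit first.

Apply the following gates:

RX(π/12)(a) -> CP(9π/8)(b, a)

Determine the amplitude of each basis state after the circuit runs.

After the circuit, the state carries amplitude sqrt(2 - sqrt(2))/4 + sqrt(3*sqrt(2) + 6)/4 on |00>, 0 on |01>, -I*sqrt(sqrt(2) + 2)/4 + I*sqrt(6 - 3*sqrt(2))/4 on |10>, 0 on |11>.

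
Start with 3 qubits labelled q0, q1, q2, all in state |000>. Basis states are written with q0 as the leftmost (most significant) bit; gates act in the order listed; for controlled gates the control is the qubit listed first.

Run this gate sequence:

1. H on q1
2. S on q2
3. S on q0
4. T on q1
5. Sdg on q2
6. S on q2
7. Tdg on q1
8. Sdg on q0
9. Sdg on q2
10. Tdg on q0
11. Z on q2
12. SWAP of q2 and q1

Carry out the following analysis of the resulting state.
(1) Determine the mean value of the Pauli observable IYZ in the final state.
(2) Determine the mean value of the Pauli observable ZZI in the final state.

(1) The expectation value of IYZ is 0.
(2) The observable ZZI averages to 1.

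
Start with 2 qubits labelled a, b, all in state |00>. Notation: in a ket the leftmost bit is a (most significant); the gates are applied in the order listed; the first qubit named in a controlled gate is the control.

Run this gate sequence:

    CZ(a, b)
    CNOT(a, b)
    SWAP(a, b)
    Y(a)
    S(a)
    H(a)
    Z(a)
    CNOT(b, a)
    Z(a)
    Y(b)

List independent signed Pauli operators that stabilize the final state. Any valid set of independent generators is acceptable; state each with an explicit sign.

The stabilizer group can be generated by -XI, -IZ, among other valid generating sets.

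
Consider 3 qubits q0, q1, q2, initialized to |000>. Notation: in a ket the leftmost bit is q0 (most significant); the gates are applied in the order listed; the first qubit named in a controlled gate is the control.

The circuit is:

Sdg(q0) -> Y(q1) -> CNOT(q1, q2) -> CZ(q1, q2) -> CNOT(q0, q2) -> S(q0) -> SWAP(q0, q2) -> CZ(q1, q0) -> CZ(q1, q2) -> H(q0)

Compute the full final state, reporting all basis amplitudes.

The resulting statevector has amplitude sqrt(2)*I/2 on |010>, -sqrt(2)*I/2 on |110>, and 0 on every other basis state.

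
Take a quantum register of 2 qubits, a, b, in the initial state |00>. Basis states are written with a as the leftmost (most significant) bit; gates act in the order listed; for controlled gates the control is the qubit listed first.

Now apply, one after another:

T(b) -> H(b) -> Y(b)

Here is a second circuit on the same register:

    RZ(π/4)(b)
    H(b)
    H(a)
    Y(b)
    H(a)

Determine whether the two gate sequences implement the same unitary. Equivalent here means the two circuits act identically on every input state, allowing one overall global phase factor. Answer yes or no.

Yes: on every input state the two circuits agree up to one overall phase factor.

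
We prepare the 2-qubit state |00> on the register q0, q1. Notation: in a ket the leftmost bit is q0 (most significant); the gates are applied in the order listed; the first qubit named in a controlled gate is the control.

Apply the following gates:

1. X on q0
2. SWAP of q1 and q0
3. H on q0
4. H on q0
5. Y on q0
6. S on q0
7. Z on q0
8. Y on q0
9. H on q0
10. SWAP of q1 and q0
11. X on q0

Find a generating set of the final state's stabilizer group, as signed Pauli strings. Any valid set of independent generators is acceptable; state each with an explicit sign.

The final state is stabilized by the group generated by +IX, +ZI; other independent generating sets are equally valid.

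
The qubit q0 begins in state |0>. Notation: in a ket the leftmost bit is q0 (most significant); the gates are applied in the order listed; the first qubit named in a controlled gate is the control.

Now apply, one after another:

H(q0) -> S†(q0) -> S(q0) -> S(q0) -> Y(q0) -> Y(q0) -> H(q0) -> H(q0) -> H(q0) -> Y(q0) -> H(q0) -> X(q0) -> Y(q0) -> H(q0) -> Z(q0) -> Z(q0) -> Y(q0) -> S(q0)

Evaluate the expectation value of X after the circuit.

The expectation value of X is -1.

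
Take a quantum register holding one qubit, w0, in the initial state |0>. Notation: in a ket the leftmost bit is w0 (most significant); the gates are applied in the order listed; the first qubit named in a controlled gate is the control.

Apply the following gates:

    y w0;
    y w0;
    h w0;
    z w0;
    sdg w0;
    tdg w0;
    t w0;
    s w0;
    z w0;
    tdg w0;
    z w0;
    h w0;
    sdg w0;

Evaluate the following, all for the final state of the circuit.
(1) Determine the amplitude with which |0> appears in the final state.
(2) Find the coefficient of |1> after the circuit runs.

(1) The final state's coefficient on |0> equals 1/2 + exp(3*I*pi/4)/2.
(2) |1> carries amplitude -I/2 - exp(I*pi/4)/2 in the final state.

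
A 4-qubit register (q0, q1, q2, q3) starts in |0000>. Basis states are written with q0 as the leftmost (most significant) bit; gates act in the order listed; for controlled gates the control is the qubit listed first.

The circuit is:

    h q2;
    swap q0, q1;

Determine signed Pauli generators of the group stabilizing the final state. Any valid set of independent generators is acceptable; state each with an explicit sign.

The stabilizer group can be generated by +IIXI, +ZIII, +IZII, +IIIZ, among other valid generating sets.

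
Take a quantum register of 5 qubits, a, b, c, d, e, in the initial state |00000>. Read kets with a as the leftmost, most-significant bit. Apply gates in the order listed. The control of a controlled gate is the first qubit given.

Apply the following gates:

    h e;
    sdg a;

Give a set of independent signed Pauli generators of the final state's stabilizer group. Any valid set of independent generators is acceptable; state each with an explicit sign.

One valid set of independent stabilizer generators is +IIIIX, +ZIIII, +IZIII, +IIZII, +IIIZI (any independent generating set of the same group is equally correct).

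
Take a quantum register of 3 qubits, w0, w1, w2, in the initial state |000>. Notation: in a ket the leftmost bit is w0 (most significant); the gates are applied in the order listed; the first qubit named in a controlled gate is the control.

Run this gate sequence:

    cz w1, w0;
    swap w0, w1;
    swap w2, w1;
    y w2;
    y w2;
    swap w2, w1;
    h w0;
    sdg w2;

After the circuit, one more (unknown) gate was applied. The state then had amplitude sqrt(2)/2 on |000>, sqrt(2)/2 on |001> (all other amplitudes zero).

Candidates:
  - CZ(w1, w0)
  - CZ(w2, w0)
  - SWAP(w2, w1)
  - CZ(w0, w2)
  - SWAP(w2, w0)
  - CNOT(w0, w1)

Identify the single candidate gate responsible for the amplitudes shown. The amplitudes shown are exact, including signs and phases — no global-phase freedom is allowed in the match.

The applied gate was SWAP(w2, w0). Key observation: the block from step 3 through step 6 cancels to the identity and can be dropped.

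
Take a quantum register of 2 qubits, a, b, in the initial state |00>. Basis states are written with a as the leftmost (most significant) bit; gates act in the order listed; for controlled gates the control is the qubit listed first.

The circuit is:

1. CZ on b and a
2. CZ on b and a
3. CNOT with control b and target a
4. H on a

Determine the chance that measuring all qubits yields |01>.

Outcome |01> occurs with probability 0. Key observation: steps 1-2 multiply out to the identity, so the circuit reduces to the remaining gates.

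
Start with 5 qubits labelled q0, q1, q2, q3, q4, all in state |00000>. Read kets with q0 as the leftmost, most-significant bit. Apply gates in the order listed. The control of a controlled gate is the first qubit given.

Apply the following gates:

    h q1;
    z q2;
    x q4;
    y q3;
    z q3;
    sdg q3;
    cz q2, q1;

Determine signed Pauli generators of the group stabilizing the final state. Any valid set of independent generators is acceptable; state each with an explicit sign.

The stabilizer group can be generated by +IXIII, +ZIIII, +IIZII, -IIIZI, -IIIIZ, among other valid generating sets.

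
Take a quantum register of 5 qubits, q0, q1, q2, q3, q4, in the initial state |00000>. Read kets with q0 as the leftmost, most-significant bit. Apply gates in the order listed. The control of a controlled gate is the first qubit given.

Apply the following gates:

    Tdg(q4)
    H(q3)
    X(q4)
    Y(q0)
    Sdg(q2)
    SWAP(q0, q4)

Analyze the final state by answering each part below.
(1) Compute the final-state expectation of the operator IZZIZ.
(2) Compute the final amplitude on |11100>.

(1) The observable IZZIZ averages to -1.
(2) |11100> carries amplitude 0 in the final state.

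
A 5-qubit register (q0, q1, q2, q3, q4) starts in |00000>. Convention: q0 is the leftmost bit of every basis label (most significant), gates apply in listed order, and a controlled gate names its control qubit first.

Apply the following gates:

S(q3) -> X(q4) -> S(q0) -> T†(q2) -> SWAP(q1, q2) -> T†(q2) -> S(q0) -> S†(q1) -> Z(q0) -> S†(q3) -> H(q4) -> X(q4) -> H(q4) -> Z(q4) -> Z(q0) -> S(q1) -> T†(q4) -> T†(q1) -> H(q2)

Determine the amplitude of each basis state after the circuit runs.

After the circuit, the state carries amplitude -sqrt(2)*exp(3*I*pi/4)/2 on |00001>, -sqrt(2)*exp(3*I*pi/4)/2 on |00101>, and 0 on every other basis state.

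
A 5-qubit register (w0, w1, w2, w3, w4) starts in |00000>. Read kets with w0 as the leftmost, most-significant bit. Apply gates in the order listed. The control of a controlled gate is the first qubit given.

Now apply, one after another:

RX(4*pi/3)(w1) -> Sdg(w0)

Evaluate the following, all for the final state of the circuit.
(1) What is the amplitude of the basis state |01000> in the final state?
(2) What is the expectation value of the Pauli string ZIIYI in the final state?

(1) The final state's coefficient on |01000> equals -sqrt(3)*I/2.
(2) The observable ZIIYI averages to 0.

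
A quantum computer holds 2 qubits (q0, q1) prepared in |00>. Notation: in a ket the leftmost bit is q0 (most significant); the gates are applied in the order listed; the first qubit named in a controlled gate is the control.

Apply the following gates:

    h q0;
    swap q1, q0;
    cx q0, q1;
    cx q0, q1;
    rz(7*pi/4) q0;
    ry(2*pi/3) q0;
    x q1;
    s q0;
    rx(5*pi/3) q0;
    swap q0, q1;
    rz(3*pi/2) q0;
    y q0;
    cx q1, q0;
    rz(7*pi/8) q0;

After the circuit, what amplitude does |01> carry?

|01> carries amplitude -sqrt(2)*exp(15*I*pi/16)/2 in the final state. Key observation: steps 3-4 multiply out to the identity, so the circuit reduces to the remaining gates.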